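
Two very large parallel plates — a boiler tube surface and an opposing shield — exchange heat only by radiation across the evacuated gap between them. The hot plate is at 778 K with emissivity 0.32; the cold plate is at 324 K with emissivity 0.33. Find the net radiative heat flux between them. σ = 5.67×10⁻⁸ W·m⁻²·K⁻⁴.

q ≈ 3910 W/m²

For two infinite grey parallel plates, q = σ(T₁⁴ − T₂⁴)/(1/ε₁ + 1/ε₂ − 1).
T₁⁴ − T₂⁴ = 3.664×10¹¹ − 1.102×10¹⁰ = 3.553×10¹¹ K⁴.
1/ε₁ + 1/ε₂ − 1 = 3.125 + 3.030 − 1 = 5.155.
q = 5.67×10⁻⁸ × 3.553×10¹¹ / 5.155.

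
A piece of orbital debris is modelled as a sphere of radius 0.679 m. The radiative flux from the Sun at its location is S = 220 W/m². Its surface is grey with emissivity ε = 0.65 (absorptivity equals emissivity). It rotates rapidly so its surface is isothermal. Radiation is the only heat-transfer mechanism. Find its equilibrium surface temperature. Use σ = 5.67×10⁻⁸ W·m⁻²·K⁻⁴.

At equilibrium, absorbed power = emitted power.
Absorbing cross-section = πr² = 1.448 m²; emitting surface = 4πr² = 5.794 m² (ratio 4).
εS·A_cross = εσ·A_surf·T⁴  ⇒  T⁴ = S/(4σ)   (ε cancels).
T⁴ = 220/(4·5.67×10⁻⁸) = 9.700×10⁸ K⁴.
T = (9.700×10⁸)^(1/4).

T ≈ 176 K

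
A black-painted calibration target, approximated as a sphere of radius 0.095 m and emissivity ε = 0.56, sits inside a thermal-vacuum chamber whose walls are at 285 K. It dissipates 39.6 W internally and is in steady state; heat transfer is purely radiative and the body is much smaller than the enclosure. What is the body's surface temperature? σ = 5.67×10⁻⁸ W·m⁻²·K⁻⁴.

For a small grey body in a large enclosure, net radiated power = εσA(T⁴ − T_w⁴).
Steady state: P = εσA(T⁴ − T_w⁴) with A = 4πr² = 0.1134 m².
T⁴ = P/(εσA) + T_w⁴ = 39.6/(0.56·5.67×10⁻⁸·0.1134) + (285)⁴
    = 1.100×10¹⁰ + 6.598×10⁹ = 1.759×10¹⁰ K⁴.

T ≈ 364 K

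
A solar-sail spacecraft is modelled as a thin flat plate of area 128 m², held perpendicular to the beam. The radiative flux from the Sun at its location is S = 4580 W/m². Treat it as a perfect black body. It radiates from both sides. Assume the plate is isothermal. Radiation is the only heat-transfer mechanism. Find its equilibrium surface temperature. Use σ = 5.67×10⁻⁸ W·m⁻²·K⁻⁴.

At equilibrium, absorbed power = emitted power.
Absorbing cross-section = A = 128.0 m²; emitting surface = 2A = 256.0 m² (ratio 2).
S·A_cross = εσ·A_surf·T⁴  ⇒  T⁴ = S/(2σ).
T⁴ = 1.00·4580/(2·5.67×10⁻⁸) = 4.039×10¹⁰ K⁴.
T = (4.039×10¹⁰)^(1/4).

T ≈ 448 K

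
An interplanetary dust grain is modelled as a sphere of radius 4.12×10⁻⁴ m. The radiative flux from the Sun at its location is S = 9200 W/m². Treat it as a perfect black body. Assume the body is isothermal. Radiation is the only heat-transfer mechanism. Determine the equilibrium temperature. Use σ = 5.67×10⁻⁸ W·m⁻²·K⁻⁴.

At equilibrium, absorbed power = emitted power.
Absorbing cross-section = πr² = 5.333×10⁻⁷ m²; emitting surface = 4πr² = 2.133×10⁻⁶ m² (ratio 4).
S·A_cross = εσ·A_surf·T⁴  ⇒  T⁴ = S/(4σ).
T⁴ = 1.00·9200/(4·5.67×10⁻⁸) = 4.056×10¹⁰ K⁴.
T = (4.056×10¹⁰)^(1/4).

T ≈ 449 K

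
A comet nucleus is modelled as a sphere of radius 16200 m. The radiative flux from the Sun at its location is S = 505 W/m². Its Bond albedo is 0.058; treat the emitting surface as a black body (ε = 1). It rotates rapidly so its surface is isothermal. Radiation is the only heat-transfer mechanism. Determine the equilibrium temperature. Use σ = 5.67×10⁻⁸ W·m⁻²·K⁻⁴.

T ≈ 214 K

At equilibrium, absorbed power = emitted power.
Absorbing cross-section = πr² = 8.245×10⁸ m²; emitting surface = 4πr² = 3.298×10⁹ m² (ratio 4).
(1−a)S·A_cross = εσ·A_surf·T⁴  ⇒  T⁴ = (1−a)S/(4σ).
T⁴ = 0.942·505/(4·5.67×10⁻⁸) = 2.097×10⁹ K⁴.
T = (2.097×10⁹)^(1/4).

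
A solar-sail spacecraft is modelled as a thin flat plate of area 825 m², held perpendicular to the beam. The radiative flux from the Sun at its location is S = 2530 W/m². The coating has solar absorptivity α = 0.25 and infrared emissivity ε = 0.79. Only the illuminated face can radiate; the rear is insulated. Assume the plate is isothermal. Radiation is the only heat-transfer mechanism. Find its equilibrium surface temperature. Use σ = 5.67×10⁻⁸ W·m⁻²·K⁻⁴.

At equilibrium, absorbed power = emitted power.
Absorbing cross-section = A = 825.0 m²; emitting surface = A = 825.0 m² (ratio 1).
αS·A_cross = εσ·A_surf·T⁴  ⇒  T⁴ = αS/(ε·1σ).
T⁴ = 0.250·2530/(0.79·1·5.67×10⁻⁸) = 1.412×10¹⁰ K⁴.
T = (1.412×10¹⁰)^(1/4).

T ≈ 345 K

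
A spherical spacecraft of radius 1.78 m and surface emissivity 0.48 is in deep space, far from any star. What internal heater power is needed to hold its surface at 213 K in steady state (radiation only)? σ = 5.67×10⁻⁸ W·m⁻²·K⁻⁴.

P = εσ·4πr²·T⁴.
4πr² = 39.82 m²; T⁴ = 2.058×10⁹ K⁴.
P = 0.48·5.67×10⁻⁸·39.82·2.058×10⁹.

P ≈ 2230 W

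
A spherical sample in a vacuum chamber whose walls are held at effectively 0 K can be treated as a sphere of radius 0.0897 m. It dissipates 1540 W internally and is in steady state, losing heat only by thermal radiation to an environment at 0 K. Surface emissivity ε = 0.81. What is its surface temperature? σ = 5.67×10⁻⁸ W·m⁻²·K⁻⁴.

Steady state: internal power = radiated power, P = εσA T⁴.
Radiating area A = 4πr² = 0.1011 m².
T⁴ = P/(εσA) = 1540/(0.81·5.67×10⁻⁸·0.1011) = 3.316×10¹¹ K⁴.
T = (3.316×10¹¹)^(1/4).

T ≈ 759 K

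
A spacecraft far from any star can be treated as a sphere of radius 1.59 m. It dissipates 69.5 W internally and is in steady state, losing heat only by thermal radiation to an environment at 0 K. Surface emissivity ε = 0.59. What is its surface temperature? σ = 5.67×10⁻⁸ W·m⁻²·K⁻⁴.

T ≈ 89.9 K

Steady state: internal power = radiated power, P = εσA T⁴.
Radiating area A = 4πr² = 31.77 m².
T⁴ = P/(εσA) = 69.5/(0.59·5.67×10⁻⁸·31.77) = 6.540×10⁷ K⁴.
T = (6.540×10⁷)^(1/4).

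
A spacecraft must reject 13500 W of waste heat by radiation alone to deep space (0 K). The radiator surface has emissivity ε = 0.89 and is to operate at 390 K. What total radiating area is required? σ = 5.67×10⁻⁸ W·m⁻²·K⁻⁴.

A ≈ 11.6 m²

P = εσA T⁴ ⇒ A = P/(εσT⁴).
T⁴ = 2.313×10¹⁰ K⁴.
A = 13500/(0.89 × 5.67×10⁻⁸ × 2.313×10¹⁰).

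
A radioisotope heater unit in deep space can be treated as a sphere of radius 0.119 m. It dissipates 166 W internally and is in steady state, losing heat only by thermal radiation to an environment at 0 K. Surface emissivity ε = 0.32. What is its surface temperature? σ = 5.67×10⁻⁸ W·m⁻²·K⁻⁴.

Steady state: internal power = radiated power, P = εσA T⁴.
Radiating area A = 4πr² = 0.1780 m².
T⁴ = P/(εσA) = 166/(0.32·5.67×10⁻⁸·0.1780) = 5.141×10¹⁰ K⁴.
T = (5.141×10¹⁰)^(1/4).

T ≈ 476 K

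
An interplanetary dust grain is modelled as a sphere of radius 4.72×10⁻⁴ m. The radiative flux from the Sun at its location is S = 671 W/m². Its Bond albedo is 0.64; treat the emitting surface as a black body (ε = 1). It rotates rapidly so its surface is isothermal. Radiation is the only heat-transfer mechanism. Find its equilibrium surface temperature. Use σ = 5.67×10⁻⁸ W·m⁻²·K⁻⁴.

T ≈ 181 K

At equilibrium, absorbed power = emitted power.
Absorbing cross-section = πr² = 6.999×10⁻⁷ m²; emitting surface = 4πr² = 2.800×10⁻⁶ m² (ratio 4).
(1−a)S·A_cross = εσ·A_surf·T⁴  ⇒  T⁴ = (1−a)S/(4σ).
T⁴ = 0.360·671/(4·5.67×10⁻⁸) = 1.065×10⁹ K⁴.
T = (1.065×10⁹)^(1/4).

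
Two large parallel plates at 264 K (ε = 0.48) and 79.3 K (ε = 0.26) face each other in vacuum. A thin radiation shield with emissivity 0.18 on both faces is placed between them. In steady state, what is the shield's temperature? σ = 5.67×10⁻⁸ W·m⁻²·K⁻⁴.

T_s ≈ 229 K

In steady state the net flux on the hot side equals that on the cold side.
σ(T₁⁴−T_s⁴)/D₁ = σ(T_s⁴−T₂⁴)/D₂, with D₁ = 1/ε₁+1/ε_s−1 = 6.639, D₂ = 1/ε_s+1/ε₂−1 = 8.402.
Solve for T_s⁴: T_s⁴ = (D₂·T₁⁴ + D₁·T₂⁴)/(D₁+D₂) = 2.731×10⁹ K⁴.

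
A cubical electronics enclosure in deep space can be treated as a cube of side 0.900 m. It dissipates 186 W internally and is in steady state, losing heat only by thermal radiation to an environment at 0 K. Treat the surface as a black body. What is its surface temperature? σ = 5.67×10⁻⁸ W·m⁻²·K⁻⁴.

T ≈ 161 K

Steady state: internal power = radiated power, P = εσA T⁴.
Radiating area A = 6L² = 4.860 m².
T⁴ = P/(εσA) = 186/(1.0·5.67×10⁻⁸·4.860) = 6.750×10⁸ K⁴.
T = (6.750×10⁸)^(1/4).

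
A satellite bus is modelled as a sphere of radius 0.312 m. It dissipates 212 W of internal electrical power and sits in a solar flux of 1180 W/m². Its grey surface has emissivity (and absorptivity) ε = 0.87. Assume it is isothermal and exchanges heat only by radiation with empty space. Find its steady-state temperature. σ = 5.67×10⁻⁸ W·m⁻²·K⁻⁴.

At steady state, absorbed solar power + internal power = radiated power.
Absorbed: α·S·A_cross = 0.87·1180·0.3058 = 313.9 W (cross-section πr²).
Total input = 313.9 + 212 = 525.9 W.
Radiated: εσ·A_surf·T⁴ with A_surf = 4πr² = 1.223 m².
T⁴ = 525.9/(0.87·5.67×10⁻⁸·1.223) = 8.716×10⁹ K⁴.

T ≈ 306 K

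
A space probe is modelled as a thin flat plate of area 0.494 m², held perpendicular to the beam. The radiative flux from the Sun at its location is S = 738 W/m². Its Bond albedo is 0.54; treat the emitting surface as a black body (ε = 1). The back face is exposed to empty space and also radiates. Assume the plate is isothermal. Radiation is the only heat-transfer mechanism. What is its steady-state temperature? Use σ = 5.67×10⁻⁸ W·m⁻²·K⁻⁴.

T ≈ 234 K

At equilibrium, absorbed power = emitted power.
Absorbing cross-section = A = 0.4940 m²; emitting surface = 2A = 0.9880 m² (ratio 2).
(1−a)S·A_cross = εσ·A_surf·T⁴  ⇒  T⁴ = (1−a)S/(2σ).
T⁴ = 0.460·738/(2·5.67×10⁻⁸) = 2.994×10⁹ K⁴.
T = (2.994×10⁹)^(1/4).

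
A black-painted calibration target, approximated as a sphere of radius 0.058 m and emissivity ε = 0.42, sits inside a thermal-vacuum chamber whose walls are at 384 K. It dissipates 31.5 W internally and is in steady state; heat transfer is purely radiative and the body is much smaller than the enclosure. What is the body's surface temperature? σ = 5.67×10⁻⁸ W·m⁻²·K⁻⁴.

For a small grey body in a large enclosure, net radiated power = εσA(T⁴ − T_w⁴).
Steady state: P = εσA(T⁴ − T_w⁴) with A = 4πr² = 0.04227 m².
T⁴ = P/(εσA) + T_w⁴ = 31.5/(0.42·5.67×10⁻⁸·0.04227) + (384)⁴
    = 3.129×10¹⁰ + 2.174×10¹⁰ = 5.303×10¹⁰ K⁴.

T ≈ 480 K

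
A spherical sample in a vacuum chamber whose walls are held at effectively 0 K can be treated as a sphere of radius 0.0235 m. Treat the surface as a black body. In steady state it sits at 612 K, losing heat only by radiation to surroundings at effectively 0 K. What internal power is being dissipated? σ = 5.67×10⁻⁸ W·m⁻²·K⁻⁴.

P ≈ 55.2 W

Steady state: P = εσA T⁴.
A = 4πr² = 0.006940 m²; T⁴ = (612)⁴ = 1.403×10¹¹ K⁴.
P = 1.0 × 5.67×10⁻⁸ × 0.006940 × 1.403×10¹¹.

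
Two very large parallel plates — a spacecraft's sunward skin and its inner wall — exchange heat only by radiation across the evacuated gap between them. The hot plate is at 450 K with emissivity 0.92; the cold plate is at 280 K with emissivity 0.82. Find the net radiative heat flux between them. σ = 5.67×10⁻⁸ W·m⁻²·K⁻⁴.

For two infinite grey parallel plates, q = σ(T₁⁴ − T₂⁴)/(1/ε₁ + 1/ε₂ − 1).
T₁⁴ − T₂⁴ = 4.101×10¹⁰ − 6.147×10⁹ = 3.486×10¹⁰ K⁴.
1/ε₁ + 1/ε₂ − 1 = 1.087 + 1.220 − 1 = 1.306.
q = 5.67×10⁻⁸ × 3.486×10¹⁰ / 1.306.

q ≈ 1510 W/m²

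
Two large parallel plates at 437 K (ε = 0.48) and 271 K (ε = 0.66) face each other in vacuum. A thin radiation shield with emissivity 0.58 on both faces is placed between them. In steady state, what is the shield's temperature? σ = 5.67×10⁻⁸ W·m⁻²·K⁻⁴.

In steady state the net flux on the hot side equals that on the cold side.
σ(T₁⁴−T_s⁴)/D₁ = σ(T_s⁴−T₂⁴)/D₂, with D₁ = 1/ε₁+1/ε_s−1 = 2.807, D₂ = 1/ε_s+1/ε₂−1 = 2.239.
Solve for T_s⁴: T_s⁴ = (D₂·T₁⁴ + D₁·T₂⁴)/(D₁+D₂) = 1.918×10¹⁰ K⁴.

T_s ≈ 372 K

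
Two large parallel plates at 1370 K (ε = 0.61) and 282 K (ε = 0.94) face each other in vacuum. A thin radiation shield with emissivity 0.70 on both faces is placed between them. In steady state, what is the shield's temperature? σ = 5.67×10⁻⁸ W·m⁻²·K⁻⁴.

In steady state the net flux on the hot side equals that on the cold side.
σ(T₁⁴−T_s⁴)/D₁ = σ(T_s⁴−T₂⁴)/D₂, with D₁ = 1/ε₁+1/ε_s−1 = 2.068, D₂ = 1/ε_s+1/ε₂−1 = 1.492.
Solve for T_s⁴: T_s⁴ = (D₂·T₁⁴ + D₁·T₂⁴)/(D₁+D₂) = 1.480×10¹² K⁴.

T_s ≈ 1100 K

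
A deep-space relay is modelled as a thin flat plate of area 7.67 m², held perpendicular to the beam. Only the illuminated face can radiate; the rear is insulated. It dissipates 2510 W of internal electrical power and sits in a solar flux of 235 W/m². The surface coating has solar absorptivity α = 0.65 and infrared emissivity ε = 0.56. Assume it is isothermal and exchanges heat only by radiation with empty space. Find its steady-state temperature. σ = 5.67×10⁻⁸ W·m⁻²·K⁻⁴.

At steady state, absorbed solar power + internal power = radiated power.
Absorbed: α·S·A_cross = 0.65·235·7.670 = 1172 W (cross-section A).
Total input = 1172 + 2510 = 3682 W.
Radiated: εσ·A_surf·T⁴ with A_surf = A = 7.670 m².
T⁴ = 3682/(0.56·5.67×10⁻⁸·7.670) = 1.512×10¹⁰ K⁴.

T ≈ 351 K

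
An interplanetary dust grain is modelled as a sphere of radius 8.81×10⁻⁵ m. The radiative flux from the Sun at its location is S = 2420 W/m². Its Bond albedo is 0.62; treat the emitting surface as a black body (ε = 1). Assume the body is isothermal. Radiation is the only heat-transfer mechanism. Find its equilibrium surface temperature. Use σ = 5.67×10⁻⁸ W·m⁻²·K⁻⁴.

At equilibrium, absorbed power = emitted power.
Absorbing cross-section = πr² = 2.438×10⁻⁸ m²; emitting surface = 4πr² = 9.754×10⁻⁸ m² (ratio 4).
(1−a)S·A_cross = εσ·A_surf·T⁴  ⇒  T⁴ = (1−a)S/(4σ).
T⁴ = 0.380·2420/(4·5.67×10⁻⁸) = 4.055×10⁹ K⁴.
T = (4.055×10⁹)^(1/4).

T ≈ 252 K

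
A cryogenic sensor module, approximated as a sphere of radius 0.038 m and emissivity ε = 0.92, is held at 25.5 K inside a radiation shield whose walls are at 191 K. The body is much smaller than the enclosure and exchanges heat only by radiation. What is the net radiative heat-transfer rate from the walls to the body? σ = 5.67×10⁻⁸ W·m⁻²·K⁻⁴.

P_net ≈ 1.26 W

For a small grey body in a large enclosure: P_net = εσA(T_body⁴ − T_wall⁴).
A = 4πr² = 0.01815 m²; T_body⁴ − T_wall⁴ = 4.228×10⁵ − 1.331×10⁹ = -1.330×10⁹ K⁴.
|P_net| = 0.92·5.67×10⁻⁸·0.01815·1.330×10⁹.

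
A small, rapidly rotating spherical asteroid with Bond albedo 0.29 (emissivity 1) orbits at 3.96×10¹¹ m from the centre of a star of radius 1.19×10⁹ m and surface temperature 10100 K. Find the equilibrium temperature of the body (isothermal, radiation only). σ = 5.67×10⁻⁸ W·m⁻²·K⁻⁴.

T ≈ 359 K

The star's surface emits σT_*⁴; at distance d the flux is S = σT_*⁴(R_*/d)².
S = 5.67×10⁻⁸·(10100)⁴·(1.19×10⁹/3.96×10¹¹)² = 5328 W/m².
For an isothermal sphere T⁴ = (1−a)S/(4σ) = 1.668×10¹⁰ K⁴.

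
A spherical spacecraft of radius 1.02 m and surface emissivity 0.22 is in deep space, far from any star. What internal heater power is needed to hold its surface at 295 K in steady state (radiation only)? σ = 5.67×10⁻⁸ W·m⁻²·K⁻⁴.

P = εσ·4πr²·T⁴.
4πr² = 13.07 m²; T⁴ = 7.573×10⁹ K⁴.
P = 0.22·5.67×10⁻⁸·13.07·7.573×10⁹.

P ≈ 1240 W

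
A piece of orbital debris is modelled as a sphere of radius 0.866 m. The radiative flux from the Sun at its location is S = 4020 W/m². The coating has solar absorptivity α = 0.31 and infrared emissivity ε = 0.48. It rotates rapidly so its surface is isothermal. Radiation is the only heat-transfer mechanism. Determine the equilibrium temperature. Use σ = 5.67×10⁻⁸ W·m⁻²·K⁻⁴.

T ≈ 327 K

At equilibrium, absorbed power = emitted power.
Absorbing cross-section = πr² = 2.356 m²; emitting surface = 4πr² = 9.424 m² (ratio 4).
αS·A_cross = εσ·A_surf·T⁴  ⇒  T⁴ = αS/(ε·4σ).
T⁴ = 0.310·4020/(0.48·4·5.67×10⁻⁸) = 1.145×10¹⁰ K⁴.
T = (1.145×10¹⁰)^(1/4).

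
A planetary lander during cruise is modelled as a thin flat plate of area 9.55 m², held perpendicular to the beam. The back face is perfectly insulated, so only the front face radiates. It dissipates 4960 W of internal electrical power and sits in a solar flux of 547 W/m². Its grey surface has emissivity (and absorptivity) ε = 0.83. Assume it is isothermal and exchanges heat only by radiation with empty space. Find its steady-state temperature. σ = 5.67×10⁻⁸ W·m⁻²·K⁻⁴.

T ≈ 379 K

At steady state, absorbed solar power + internal power = radiated power.
Absorbed: α·S·A_cross = 0.83·547·9.550 = 4336 W (cross-section A).
Total input = 4336 + 4960 = 9296 W.
Radiated: εσ·A_surf·T⁴ with A_surf = A = 9.550 m².
T⁴ = 9296/(0.83·5.67×10⁻⁸·9.550) = 2.068×10¹⁰ K⁴.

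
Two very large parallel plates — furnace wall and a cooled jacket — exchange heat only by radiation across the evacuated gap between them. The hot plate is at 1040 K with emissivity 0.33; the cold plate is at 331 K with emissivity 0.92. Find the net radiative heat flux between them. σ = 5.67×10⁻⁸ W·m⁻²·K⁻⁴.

q ≈ 21100 W/m²

For two infinite grey parallel plates, q = σ(T₁⁴ − T₂⁴)/(1/ε₁ + 1/ε₂ − 1).
T₁⁴ − T₂⁴ = 1.170×10¹² − 1.200×10¹⁰ = 1.158×10¹² K⁴.
1/ε₁ + 1/ε₂ − 1 = 3.030 + 1.087 − 1 = 3.117.
q = 5.67×10⁻⁸ × 1.158×10¹² / 3.117.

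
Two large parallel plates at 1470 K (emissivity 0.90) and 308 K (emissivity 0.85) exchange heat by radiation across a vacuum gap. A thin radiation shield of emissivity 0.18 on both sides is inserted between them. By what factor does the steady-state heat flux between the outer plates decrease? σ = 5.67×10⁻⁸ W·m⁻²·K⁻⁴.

Without shield: q₀ = σΔ(T⁴)/(1/ε₁+1/ε₂−1) with denominator 1.288.
With shield the two gaps are in series; the resistances add: (1/ε₁+1/ε_s−1)+(1/ε_s+1/ε₂−1) = 5.667+5.732 = 11.40.
Heat-flux ratio q₀/q = 11.40/1.288.

factor ≈ 8.85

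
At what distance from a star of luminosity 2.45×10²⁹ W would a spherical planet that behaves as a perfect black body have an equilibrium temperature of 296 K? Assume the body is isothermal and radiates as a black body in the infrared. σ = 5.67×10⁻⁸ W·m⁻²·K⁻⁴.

d ≈ 3.35×10¹² m

For an isothermal black-emitting sphere, (1−a)S·πr² = σ·4πr²·T⁴ ⇒ S = 4σT⁴/(1−a).
S = 4·5.67×10⁻⁸·(296)⁴/1.00 = 1741 W/m².
Flux falls as S = L/(4πd²), so d = √(L/(4πS)) = √(2.45×10²⁹/(4π·1741)).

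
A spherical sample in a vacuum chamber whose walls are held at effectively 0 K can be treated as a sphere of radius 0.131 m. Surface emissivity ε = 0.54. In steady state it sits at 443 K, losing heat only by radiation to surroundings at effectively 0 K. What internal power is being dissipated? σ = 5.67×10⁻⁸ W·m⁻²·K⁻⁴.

Steady state: P = εσA T⁴.
A = 4πr² = 0.2157 m²; T⁴ = (443)⁴ = 3.851×10¹⁰ K⁴.
P = 0.54 × 5.67×10⁻⁸ × 0.2157 × 3.851×10¹⁰.

P ≈ 254 W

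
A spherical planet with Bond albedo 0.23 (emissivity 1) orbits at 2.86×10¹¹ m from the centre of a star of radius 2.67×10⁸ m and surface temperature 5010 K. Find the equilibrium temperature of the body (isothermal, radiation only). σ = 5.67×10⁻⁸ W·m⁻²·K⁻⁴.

T ≈ 101 K

The star's surface emits σT_*⁴; at distance d the flux is S = σT_*⁴(R_*/d)².
S = 5.67×10⁻⁸·(5010)⁴·(2.67×10⁸/2.86×10¹¹)² = 31.13 W/m².
For an isothermal sphere T⁴ = (1−a)S/(4σ) = 1.057×10⁸ K⁴.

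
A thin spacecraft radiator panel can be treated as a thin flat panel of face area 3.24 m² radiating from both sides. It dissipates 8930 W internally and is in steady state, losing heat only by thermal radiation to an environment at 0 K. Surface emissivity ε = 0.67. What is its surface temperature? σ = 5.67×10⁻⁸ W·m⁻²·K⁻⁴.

T ≈ 436 K

Steady state: internal power = radiated power, P = εσA T⁴.
Radiating area A = 2·3.24 = 6.480 m².
T⁴ = P/(εσA) = 8930/(0.67·5.67×10⁻⁸·6.480) = 3.628×10¹⁰ K⁴.
T = (3.628×10¹⁰)^(1/4).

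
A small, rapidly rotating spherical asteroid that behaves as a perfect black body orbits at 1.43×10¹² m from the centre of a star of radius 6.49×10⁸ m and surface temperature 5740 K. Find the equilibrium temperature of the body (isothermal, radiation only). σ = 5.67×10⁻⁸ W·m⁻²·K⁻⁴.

T ≈ 86.5 K

The star's surface emits σT_*⁴; at distance d the flux is S = σT_*⁴(R_*/d)².
S = 5.67×10⁻⁸·(5740)⁴·(6.49×10⁸/1.43×10¹²)² = 12.68 W/m².
For an isothermal sphere T⁴ = (1−a)S/(4σ) = 5.590×10⁷ K⁴.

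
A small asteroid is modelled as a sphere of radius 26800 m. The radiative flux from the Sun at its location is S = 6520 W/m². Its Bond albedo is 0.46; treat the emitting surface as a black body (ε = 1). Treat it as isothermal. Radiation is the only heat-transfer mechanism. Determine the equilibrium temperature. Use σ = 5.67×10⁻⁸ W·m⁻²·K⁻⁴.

At equilibrium, absorbed power = emitted power.
Absorbing cross-section = πr² = 2.256×10⁹ m²; emitting surface = 4πr² = 9.026×10⁹ m² (ratio 4).
(1−a)S·A_cross = εσ·A_surf·T⁴  ⇒  T⁴ = (1−a)S/(4σ).
T⁴ = 0.540·6520/(4·5.67×10⁻⁸) = 1.552×10¹⁰ K⁴.
T = (1.552×10¹⁰)^(1/4).

T ≈ 353 K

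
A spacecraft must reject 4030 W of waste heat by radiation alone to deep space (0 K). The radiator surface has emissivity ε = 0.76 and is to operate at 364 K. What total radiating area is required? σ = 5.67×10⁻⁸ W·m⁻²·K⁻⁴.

P = εσA T⁴ ⇒ A = P/(εσT⁴).
T⁴ = 1.756×10¹⁰ K⁴.
A = 4030/(0.76 × 5.67×10⁻⁸ × 1.756×10¹⁰).

A ≈ 5.33 m²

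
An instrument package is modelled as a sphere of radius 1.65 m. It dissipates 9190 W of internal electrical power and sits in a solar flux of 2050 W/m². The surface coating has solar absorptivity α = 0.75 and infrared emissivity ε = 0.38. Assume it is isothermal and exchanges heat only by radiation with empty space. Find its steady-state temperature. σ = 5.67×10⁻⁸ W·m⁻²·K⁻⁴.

At steady state, absorbed solar power + internal power = radiated power.
Absorbed: α·S·A_cross = 0.75·2050·8.553 = 13150 W (cross-section πr²).
Total input = 13150 + 9190 = 22340 W.
Radiated: εσ·A_surf·T⁴ with A_surf = 4πr² = 34.21 m².
T⁴ = 22340/(0.38·5.67×10⁻⁸·34.21) = 3.031×10¹⁰ K⁴.

T ≈ 417 K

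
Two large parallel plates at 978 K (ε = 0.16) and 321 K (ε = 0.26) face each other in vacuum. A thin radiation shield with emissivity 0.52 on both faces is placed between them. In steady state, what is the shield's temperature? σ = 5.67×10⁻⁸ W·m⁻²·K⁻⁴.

In steady state the net flux on the hot side equals that on the cold side.
σ(T₁⁴−T_s⁴)/D₁ = σ(T_s⁴−T₂⁴)/D₂, with D₁ = 1/ε₁+1/ε_s−1 = 7.173, D₂ = 1/ε_s+1/ε₂−1 = 4.769.
Solve for T_s⁴: T_s⁴ = (D₂·T₁⁴ + D₁·T₂⁴)/(D₁+D₂) = 3.717×10¹¹ K⁴.

T_s ≈ 781 K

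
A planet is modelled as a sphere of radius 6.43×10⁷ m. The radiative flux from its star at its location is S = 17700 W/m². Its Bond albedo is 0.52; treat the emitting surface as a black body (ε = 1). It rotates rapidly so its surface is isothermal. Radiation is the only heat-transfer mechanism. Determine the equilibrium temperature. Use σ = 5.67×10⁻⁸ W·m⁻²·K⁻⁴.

T ≈ 440 K

At equilibrium, absorbed power = emitted power.
Absorbing cross-section = πr² = 1.299×10¹⁶ m²; emitting surface = 4πr² = 5.196×10¹⁶ m² (ratio 4).
(1−a)S·A_cross = εσ·A_surf·T⁴  ⇒  T⁴ = (1−a)S/(4σ).
T⁴ = 0.480·17700/(4·5.67×10⁻⁸) = 3.746×10¹⁰ K⁴.
T = (3.746×10¹⁰)^(1/4).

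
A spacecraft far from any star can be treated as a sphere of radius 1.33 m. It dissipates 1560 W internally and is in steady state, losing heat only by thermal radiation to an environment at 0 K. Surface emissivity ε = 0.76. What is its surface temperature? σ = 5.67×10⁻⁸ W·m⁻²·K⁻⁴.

Steady state: internal power = radiated power, P = εσA T⁴.
Radiating area A = 4πr² = 22.23 m².
T⁴ = P/(εσA) = 1560/(0.76·5.67×10⁻⁸·22.23) = 1.629×10⁹ K⁴.
T = (1.629×10⁹)^(1/4).

T ≈ 201 K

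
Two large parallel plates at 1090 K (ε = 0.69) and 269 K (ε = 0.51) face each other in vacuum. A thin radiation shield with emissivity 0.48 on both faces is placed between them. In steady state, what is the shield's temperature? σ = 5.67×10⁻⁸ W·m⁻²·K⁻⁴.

In steady state the net flux on the hot side equals that on the cold side.
σ(T₁⁴−T_s⁴)/D₁ = σ(T_s⁴−T₂⁴)/D₂, with D₁ = 1/ε₁+1/ε_s−1 = 2.533, D₂ = 1/ε_s+1/ε₂−1 = 3.044.
Solve for T_s⁴: T_s⁴ = (D₂·T₁⁴ + D₁·T₂⁴)/(D₁+D₂) = 7.729×10¹¹ K⁴.

T_s ≈ 938 K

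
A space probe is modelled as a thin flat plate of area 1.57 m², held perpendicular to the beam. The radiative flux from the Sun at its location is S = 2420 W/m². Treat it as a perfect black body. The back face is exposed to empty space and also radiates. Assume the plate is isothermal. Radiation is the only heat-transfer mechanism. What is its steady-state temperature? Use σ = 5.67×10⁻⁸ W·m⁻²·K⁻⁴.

T ≈ 382 K

At equilibrium, absorbed power = emitted power.
Absorbing cross-section = A = 1.570 m²; emitting surface = 2A = 3.140 m² (ratio 2).
S·A_cross = εσ·A_surf·T⁴  ⇒  T⁴ = S/(2σ).
T⁴ = 1.00·2420/(2·5.67×10⁻⁸) = 2.134×10¹⁰ K⁴.
T = (2.134×10¹⁰)^(1/4).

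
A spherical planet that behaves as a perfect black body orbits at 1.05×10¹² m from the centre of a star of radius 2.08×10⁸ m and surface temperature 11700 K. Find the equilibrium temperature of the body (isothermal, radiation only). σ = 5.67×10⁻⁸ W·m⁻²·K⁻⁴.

The star's surface emits σT_*⁴; at distance d the flux is S = σT_*⁴(R_*/d)².
S = 5.67×10⁻⁸·(11700)⁴·(2.08×10⁸/1.05×10¹²)² = 41.69 W/m².
For an isothermal sphere T⁴ = (1−a)S/(4σ) = 1.838×10⁸ K⁴.

T ≈ 116 K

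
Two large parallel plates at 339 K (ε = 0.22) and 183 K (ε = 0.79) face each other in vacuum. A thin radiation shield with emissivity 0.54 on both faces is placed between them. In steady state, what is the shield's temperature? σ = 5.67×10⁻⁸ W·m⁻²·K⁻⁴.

In steady state the net flux on the hot side equals that on the cold side.
σ(T₁⁴−T_s⁴)/D₁ = σ(T_s⁴−T₂⁴)/D₂, with D₁ = 1/ε₁+1/ε_s−1 = 5.397, D₂ = 1/ε_s+1/ε₂−1 = 2.118.
Solve for T_s⁴: T_s⁴ = (D₂·T₁⁴ + D₁·T₂⁴)/(D₁+D₂) = 4.527×10⁹ K⁴.

T_s ≈ 259 K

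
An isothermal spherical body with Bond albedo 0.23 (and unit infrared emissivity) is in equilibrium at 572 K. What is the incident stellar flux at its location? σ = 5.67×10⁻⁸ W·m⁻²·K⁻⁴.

(1−a)S·πr² = σ·4πr²·T⁴ ⇒ S = 4σT⁴/(1−a).
S = 4·5.67×10⁻⁸·1.070×10¹¹/0.770.

S ≈ 31500 W/m²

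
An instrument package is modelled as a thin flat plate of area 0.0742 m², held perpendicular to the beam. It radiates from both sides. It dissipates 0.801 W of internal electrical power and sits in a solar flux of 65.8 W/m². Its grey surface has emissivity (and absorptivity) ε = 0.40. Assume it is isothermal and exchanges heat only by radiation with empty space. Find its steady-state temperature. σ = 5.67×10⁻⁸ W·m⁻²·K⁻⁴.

T ≈ 169 K

At steady state, absorbed solar power + internal power = radiated power.
Absorbed: α·S·A_cross = 0.40·65.8·0.07420 = 1.953 W (cross-section A).
Total input = 1.953 + 0.801 = 2.754 W.
Radiated: εσ·A_surf·T⁴ with A_surf = 2A = 0.1484 m².
T⁴ = 2.754/(0.40·5.67×10⁻⁸·0.1484) = 8.182×10⁸ K⁴.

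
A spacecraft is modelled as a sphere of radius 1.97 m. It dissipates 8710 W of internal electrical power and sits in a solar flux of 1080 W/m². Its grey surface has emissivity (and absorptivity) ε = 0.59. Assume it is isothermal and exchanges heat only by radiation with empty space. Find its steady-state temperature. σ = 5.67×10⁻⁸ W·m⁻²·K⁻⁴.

At steady state, absorbed solar power + internal power = radiated power.
Absorbed: α·S·A_cross = 0.59·1080·12.19 = 7769 W (cross-section πr²).
Total input = 7769 + 8710 = 16480 W.
Radiated: εσ·A_surf·T⁴ with A_surf = 4πr² = 48.77 m².
T⁴ = 16480/(0.59·5.67×10⁻⁸·48.77) = 1.010×10¹⁰ K⁴.

T ≈ 317 K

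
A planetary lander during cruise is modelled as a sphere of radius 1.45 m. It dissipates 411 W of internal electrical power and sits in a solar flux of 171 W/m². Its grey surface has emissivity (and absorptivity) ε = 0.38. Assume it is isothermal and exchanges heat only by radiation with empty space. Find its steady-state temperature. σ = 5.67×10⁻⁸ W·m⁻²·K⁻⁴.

At steady state, absorbed solar power + internal power = radiated power.
Absorbed: α·S·A_cross = 0.38·171·6.605 = 429.2 W (cross-section πr²).
Total input = 429.2 + 411 = 840.2 W.
Radiated: εσ·A_surf·T⁴ with A_surf = 4πr² = 26.42 m².
T⁴ = 840.2/(0.38·5.67×10⁻⁸·26.42) = 1.476×10⁹ K⁴.

T ≈ 196 K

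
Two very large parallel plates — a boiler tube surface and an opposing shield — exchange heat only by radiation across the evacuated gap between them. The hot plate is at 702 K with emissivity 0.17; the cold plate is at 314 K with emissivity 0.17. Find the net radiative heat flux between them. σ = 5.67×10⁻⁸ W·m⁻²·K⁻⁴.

q ≈ 1230 W/m²

For two infinite grey parallel plates, q = σ(T₁⁴ − T₂⁴)/(1/ε₁ + 1/ε₂ − 1).
T₁⁴ − T₂⁴ = 2.429×10¹¹ − 9.721×10⁹ = 2.331×10¹¹ K⁴.
1/ε₁ + 1/ε₂ − 1 = 5.882 + 5.882 − 1 = 10.76.
q = 5.67×10⁻⁸ × 2.331×10¹¹ / 10.76.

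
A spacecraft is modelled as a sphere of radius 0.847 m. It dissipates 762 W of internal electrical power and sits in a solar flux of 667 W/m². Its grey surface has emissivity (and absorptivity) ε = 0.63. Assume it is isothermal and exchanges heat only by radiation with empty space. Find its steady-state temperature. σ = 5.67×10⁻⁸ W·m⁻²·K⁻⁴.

At steady state, absorbed solar power + internal power = radiated power.
Absorbed: α·S·A_cross = 0.63·667·2.254 = 947.1 W (cross-section πr²).
Total input = 947.1 + 762 = 1709 W.
Radiated: εσ·A_surf·T⁴ with A_surf = 4πr² = 9.015 m².
T⁴ = 1709/(0.63·5.67×10⁻⁸·9.015) = 5.307×10⁹ K⁴.

T ≈ 270 K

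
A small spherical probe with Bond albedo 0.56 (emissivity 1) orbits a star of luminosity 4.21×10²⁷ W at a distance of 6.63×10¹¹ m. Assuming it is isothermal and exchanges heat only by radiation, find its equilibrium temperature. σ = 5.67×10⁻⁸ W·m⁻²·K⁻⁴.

First find the stellar flux at distance d: S = L/(4πd²) = 4.21×10²⁷/(4π·(6.63×10¹¹)²) = 762.2 W/m².
For an isothermal sphere, absorbed (1−a)S·πr² = emitted σ·4πr²·T⁴, so T⁴ = (1−a)S/(4σ).
T⁴ = 0.440·762.2/(4·5.67×10⁻⁸) = 1.479×10⁹ K⁴.

T ≈ 196 K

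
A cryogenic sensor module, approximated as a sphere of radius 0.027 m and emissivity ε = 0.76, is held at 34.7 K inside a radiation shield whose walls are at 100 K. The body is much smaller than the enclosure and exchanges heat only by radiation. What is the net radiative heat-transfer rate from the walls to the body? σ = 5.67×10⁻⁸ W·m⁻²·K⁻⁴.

P_net ≈ 0.0389 W

For a small grey body in a large enclosure: P_net = εσA(T_body⁴ − T_wall⁴).
A = 4πr² = 0.009161 m²; T_body⁴ − T_wall⁴ = 1.450×10⁶ − 1.000×10⁸ = -9.855×10⁷ K⁴.
|P_net| = 0.76·5.67×10⁻⁸·0.009161·9.855×10⁷.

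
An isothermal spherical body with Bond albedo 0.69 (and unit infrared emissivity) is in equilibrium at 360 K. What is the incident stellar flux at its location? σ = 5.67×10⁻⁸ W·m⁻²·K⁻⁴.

(1−a)S·πr² = σ·4πr²·T⁴ ⇒ S = 4σT⁴/(1−a).
S = 4·5.67×10⁻⁸·1.680×10¹⁰/0.310.

S ≈ 12300 W/m²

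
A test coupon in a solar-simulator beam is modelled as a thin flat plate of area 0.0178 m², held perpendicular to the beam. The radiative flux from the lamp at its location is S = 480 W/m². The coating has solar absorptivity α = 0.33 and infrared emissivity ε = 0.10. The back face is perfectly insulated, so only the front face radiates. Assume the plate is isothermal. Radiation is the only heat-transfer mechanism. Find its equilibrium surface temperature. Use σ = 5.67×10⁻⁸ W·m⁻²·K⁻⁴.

At equilibrium, absorbed power = emitted power.
Absorbing cross-section = A = 0.01780 m²; emitting surface = A = 0.01780 m² (ratio 1).
αS·A_cross = εσ·A_surf·T⁴  ⇒  T⁴ = αS/(ε·1σ).
T⁴ = 0.330·480/(0.10·1·5.67×10⁻⁸) = 2.794×10¹⁰ K⁴.
T = (2.794×10¹⁰)^(1/4).

T ≈ 409 K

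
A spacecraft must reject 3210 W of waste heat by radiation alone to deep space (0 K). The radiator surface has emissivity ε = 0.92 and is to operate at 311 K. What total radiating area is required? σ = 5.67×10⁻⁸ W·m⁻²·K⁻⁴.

P = εσA T⁴ ⇒ A = P/(εσT⁴).
T⁴ = 9.355×10⁹ K⁴.
A = 3210/(0.92 × 5.67×10⁻⁸ × 9.355×10⁹).

A ≈ 6.58 m²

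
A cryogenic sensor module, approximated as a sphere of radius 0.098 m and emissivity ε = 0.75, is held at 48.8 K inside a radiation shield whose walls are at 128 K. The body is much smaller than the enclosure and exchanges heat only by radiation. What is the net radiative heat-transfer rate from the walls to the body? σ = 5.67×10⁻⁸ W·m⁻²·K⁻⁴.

For a small grey body in a large enclosure: P_net = εσA(T_body⁴ − T_wall⁴).
A = 4πr² = 0.1207 m²; T_body⁴ − T_wall⁴ = 5.671×10⁶ − 2.684×10⁸ = -2.628×10⁸ K⁴.
|P_net| = 0.75·5.67×10⁻⁸·0.1207·2.628×10⁸.

P_net ≈ 1.35 W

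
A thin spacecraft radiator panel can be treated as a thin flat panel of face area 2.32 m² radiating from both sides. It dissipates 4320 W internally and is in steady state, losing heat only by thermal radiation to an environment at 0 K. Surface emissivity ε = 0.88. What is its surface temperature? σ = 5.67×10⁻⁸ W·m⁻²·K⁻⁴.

Steady state: internal power = radiated power, P = εσA T⁴.
Radiating area A = 2·2.32 = 4.640 m².
T⁴ = P/(εσA) = 4320/(0.88·5.67×10⁻⁸·4.640) = 1.866×10¹⁰ K⁴.
T = (1.866×10¹⁰)^(1/4).

T ≈ 370 K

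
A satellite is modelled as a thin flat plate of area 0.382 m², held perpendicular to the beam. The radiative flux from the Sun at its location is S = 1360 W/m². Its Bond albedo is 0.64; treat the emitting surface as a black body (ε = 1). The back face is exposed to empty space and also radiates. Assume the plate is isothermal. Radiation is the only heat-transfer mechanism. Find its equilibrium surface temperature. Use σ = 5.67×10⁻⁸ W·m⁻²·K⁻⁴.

T ≈ 256 K

At equilibrium, absorbed power = emitted power.
Absorbing cross-section = A = 0.3820 m²; emitting surface = 2A = 0.7640 m² (ratio 2).
(1−a)S·A_cross = εσ·A_surf·T⁴  ⇒  T⁴ = (1−a)S/(2σ).
T⁴ = 0.360·1360/(2·5.67×10⁻⁸) = 4.317×10⁹ K⁴.
T = (4.317×10⁹)^(1/4).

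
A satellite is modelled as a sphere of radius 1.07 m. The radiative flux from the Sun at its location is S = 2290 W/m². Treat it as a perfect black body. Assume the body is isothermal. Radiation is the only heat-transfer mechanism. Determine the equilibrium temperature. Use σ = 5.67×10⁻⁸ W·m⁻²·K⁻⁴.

At equilibrium, absorbed power = emitted power.
Absorbing cross-section = πr² = 3.597 m²; emitting surface = 4πr² = 14.39 m² (ratio 4).
S·A_cross = εσ·A_surf·T⁴  ⇒  T⁴ = S/(4σ).
T⁴ = 1.00·2290/(4·5.67×10⁻⁸) = 1.010×10¹⁰ K⁴.
T = (1.010×10¹⁰)^(1/4).

T ≈ 317 K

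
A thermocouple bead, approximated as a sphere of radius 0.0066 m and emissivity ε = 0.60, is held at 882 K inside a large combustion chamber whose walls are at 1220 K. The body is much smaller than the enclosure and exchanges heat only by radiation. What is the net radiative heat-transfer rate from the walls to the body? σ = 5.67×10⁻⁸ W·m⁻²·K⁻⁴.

For a small grey body in a large enclosure: P_net = εσA(T_body⁴ − T_wall⁴).
A = 4πr² = 5.474×10⁻⁴ m²; T_body⁴ − T_wall⁴ = 6.052×10¹¹ − 2.215×10¹² = -1.610×10¹² K⁴.
|P_net| = 0.60·5.67×10⁻⁸·5.474×10⁻⁴·1.610×10¹².

P_net ≈ 30.0 W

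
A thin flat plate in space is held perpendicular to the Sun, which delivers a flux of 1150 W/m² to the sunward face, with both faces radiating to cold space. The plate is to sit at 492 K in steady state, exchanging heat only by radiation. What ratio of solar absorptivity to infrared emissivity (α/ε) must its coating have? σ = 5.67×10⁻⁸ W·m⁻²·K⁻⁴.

α/ε ≈ 5.78

Balance: αS·A = εσ·2A·T⁴ ⇒ α/ε = 2σT⁴/S.
α/ε = 2·5.67×10⁻⁸·(492)⁴/1150 = 2·5.67×10⁻⁸·5.859×10¹⁰/1150.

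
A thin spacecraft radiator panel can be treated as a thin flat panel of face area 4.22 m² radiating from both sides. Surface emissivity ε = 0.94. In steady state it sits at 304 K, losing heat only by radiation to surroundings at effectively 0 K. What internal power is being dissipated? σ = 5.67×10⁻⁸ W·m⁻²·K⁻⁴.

Steady state: P = εσA T⁴.
A = 2·4.22 = 8.440 m²; T⁴ = (304)⁴ = 8.541×10⁹ K⁴.
P = 0.94 × 5.67×10⁻⁸ × 8.440 × 8.541×10⁹.

P ≈ 3840 W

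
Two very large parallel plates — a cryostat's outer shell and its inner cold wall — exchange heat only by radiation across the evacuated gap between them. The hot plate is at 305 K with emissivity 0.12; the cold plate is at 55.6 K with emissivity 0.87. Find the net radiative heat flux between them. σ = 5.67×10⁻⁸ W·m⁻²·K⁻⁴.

q ≈ 57.8 W/m²

For two infinite grey parallel plates, q = σ(T₁⁴ − T₂⁴)/(1/ε₁ + 1/ε₂ − 1).
T₁⁴ − T₂⁴ = 8.654×10⁹ − 9.557×10⁶ = 8.644×10⁹ K⁴.
1/ε₁ + 1/ε₂ − 1 = 8.333 + 1.149 − 1 = 8.483.
q = 5.67×10⁻⁸ × 8.644×10⁹ / 8.483.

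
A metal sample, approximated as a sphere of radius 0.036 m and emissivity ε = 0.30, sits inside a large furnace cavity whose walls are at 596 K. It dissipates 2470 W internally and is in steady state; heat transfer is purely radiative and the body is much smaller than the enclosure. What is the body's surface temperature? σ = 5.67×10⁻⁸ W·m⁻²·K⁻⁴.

For a small grey body in a large enclosure, net radiated power = εσA(T⁴ − T_w⁴).
Steady state: P = εσA(T⁴ − T_w⁴) with A = 4πr² = 0.01629 m².
T⁴ = P/(εσA) + T_w⁴ = 2470/(0.30·5.67×10⁻⁸·0.01629) + (596)⁴
    = 8.916×10¹² + 1.262×10¹¹ = 9.042×10¹² K⁴.

T ≈ 1730 K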